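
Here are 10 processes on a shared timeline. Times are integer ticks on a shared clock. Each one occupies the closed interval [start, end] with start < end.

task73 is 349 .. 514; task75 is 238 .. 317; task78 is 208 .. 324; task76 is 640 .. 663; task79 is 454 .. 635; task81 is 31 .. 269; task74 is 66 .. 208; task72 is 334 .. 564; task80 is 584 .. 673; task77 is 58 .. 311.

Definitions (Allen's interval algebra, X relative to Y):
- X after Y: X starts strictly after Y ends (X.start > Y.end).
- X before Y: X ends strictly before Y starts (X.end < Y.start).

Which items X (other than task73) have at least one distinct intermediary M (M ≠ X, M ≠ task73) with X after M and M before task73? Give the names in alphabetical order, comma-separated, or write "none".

Target task73 = [349, 514].
Intermediaries M with M before task73: task74, task75, task77, task78, task81.
Via task74 — items with X after task74: task72, task75, task76, task79, task80.
Via task75 — items with X after task75: task72, task76, task79, task80.
Via task77 — items with X after task77: task72, task76, task79, task80.
Via task78 — items with X after task78: task72, task76, task79, task80.
Via task81 — items with X after task81: task72, task76, task79, task80.
Union: task72, task75, task76, task79, task80.

task72, task75, task76, task79, task80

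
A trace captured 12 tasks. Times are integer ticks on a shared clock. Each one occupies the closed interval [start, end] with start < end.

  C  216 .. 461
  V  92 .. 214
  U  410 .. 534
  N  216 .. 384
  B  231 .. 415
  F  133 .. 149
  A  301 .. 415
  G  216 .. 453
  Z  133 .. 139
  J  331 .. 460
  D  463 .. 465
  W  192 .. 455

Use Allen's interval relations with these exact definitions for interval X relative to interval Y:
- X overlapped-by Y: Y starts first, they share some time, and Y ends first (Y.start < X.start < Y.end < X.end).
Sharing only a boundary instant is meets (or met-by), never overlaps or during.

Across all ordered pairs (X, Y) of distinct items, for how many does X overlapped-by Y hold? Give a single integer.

15

Checking all 132 ordered pairs for relation 'overlapped-by'; matching pairs in alphabetical order:
(A, N): A overlapped-by N ✓
(B, N): B overlapped-by N ✓
(C, W): C overlapped-by W ✓
(J, A): J overlapped-by A ✓
(J, B): J overlapped-by B ✓
(J, G): J overlapped-by G ✓
(J, N): J overlapped-by N ✓
(J, W): J overlapped-by W ✓
(U, A): U overlapped-by A ✓
(U, B): U overlapped-by B ✓
(U, C): U overlapped-by C ✓
(U, G): U overlapped-by G ✓
(U, J): U overlapped-by J ✓
(U, W): U overlapped-by W ✓
(W, V): W overlapped-by V ✓
Count: 15.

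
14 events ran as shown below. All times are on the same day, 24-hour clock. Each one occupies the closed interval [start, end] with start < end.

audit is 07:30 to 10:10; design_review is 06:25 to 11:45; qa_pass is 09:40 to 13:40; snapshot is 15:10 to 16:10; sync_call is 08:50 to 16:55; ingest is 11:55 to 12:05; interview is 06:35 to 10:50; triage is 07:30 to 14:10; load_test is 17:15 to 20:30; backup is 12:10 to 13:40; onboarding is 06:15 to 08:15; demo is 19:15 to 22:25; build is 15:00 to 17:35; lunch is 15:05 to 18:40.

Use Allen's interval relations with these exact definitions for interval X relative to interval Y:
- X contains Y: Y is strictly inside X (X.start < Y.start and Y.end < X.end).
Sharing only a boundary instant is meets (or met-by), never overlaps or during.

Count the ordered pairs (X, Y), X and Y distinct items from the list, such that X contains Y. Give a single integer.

13

Checking all 182 ordered pairs for relation 'contains'; matching pairs in alphabetical order:
(build, snapshot): build contains snapshot ✓
(design_review, audit): design_review contains audit ✓
(design_review, interview): design_review contains interview ✓
(interview, audit): interview contains audit ✓
(lunch, snapshot): lunch contains snapshot ✓
(qa_pass, ingest): qa_pass contains ingest ✓
(sync_call, backup): sync_call contains backup ✓
(sync_call, ingest): sync_call contains ingest ✓
(sync_call, qa_pass): sync_call contains qa_pass ✓
(sync_call, snapshot): sync_call contains snapshot ✓
(triage, backup): triage contains backup ✓
(triage, ingest): triage contains ingest ✓
(triage, qa_pass): triage contains qa_pass ✓
Count: 13.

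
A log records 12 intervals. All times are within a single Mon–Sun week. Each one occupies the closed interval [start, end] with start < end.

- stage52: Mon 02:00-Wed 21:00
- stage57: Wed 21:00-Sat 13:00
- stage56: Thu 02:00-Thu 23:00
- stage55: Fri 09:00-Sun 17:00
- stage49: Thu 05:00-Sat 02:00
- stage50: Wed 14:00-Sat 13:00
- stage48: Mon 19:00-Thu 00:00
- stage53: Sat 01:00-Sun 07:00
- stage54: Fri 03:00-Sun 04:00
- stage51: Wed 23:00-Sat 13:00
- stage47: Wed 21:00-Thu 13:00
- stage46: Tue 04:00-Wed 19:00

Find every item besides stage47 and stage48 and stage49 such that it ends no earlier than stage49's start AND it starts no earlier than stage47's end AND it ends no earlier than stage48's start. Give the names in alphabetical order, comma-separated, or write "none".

Conditions: its end is no earlier than stage49's start (X.end >= Thu 05:00) AND its start is no earlier than stage47's end (X.start >= Thu 13:00) AND its end is no earlier than stage48's start (X.end >= Mon 19:00).
stage46: end Wed 19:00 >= Thu 05:00? ✗; start Tue 04:00 >= Thu 13:00? ✗; end Wed 19:00 >= Mon 19:00? ✓ → no.
stage50: end Sat 13:00 >= Thu 05:00? ✓; start Wed 14:00 >= Thu 13:00? ✗; end Sat 13:00 >= Mon 19:00? ✓ → no.
stage51: end Sat 13:00 >= Thu 05:00? ✓; start Wed 23:00 >= Thu 13:00? ✗; end Sat 13:00 >= Mon 19:00? ✓ → no.
stage52: end Wed 21:00 >= Thu 05:00? ✗; start Mon 02:00 >= Thu 13:00? ✗; end Wed 21:00 >= Mon 19:00? ✓ → no.
stage53: end Sun 07:00 >= Thu 05:00? ✓; start Sat 01:00 >= Thu 13:00? ✓; end Sun 07:00 >= Mon 19:00? ✓ → yes.
stage54: end Sun 04:00 >= Thu 05:00? ✓; start Fri 03:00 >= Thu 13:00? ✓; end Sun 04:00 >= Mon 19:00? ✓ → yes.
stage55: end Sun 17:00 >= Thu 05:00? ✓; start Fri 09:00 >= Thu 13:00? ✓; end Sun 17:00 >= Mon 19:00? ✓ → yes.
stage56: end Thu 23:00 >= Thu 05:00? ✓; start Thu 02:00 >= Thu 13:00? ✗; end Thu 23:00 >= Mon 19:00? ✓ → no.
stage57: end Sat 13:00 >= Thu 05:00? ✓; start Wed 21:00 >= Thu 13:00? ✗; end Sat 13:00 >= Mon 19:00? ✓ → no.
Result: stage53, stage54, stage55.

stage53, stage54, stage55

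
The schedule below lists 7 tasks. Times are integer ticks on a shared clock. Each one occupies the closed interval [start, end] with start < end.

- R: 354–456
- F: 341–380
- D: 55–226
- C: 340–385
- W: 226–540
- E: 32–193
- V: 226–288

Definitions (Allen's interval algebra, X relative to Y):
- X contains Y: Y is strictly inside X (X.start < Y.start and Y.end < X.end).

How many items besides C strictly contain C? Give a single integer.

Target C = [340, 385].
D [55, 226] → before → no.
E [32, 193] → before → no.
F [341, 380] → during → no.
R [354, 456] → overlapped-by → no.
V [226, 288] → before → no.
W [226, 540] → contains → counts.
Total: 1.

1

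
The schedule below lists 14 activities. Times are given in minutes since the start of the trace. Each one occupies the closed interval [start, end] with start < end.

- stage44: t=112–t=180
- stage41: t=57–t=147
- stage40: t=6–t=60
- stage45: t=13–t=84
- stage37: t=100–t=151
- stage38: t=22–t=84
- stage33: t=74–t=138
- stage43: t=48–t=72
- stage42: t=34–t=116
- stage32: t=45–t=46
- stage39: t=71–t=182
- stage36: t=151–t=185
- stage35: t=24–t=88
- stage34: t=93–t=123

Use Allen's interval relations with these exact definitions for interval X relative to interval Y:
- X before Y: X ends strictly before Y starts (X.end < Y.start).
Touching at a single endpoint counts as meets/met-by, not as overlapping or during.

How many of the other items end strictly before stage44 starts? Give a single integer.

Target stage44 = [t=112, t=180].
stage32 [t=45, t=46] → before → counts.
stage33 [t=74, t=138] → overlaps → no.
stage34 [t=93, t=123] → overlaps → no.
stage35 [t=24, t=88] → before → counts.
stage36 [t=151, t=185] → overlapped-by → no.
stage37 [t=100, t=151] → overlaps → no.
stage38 [t=22, t=84] → before → counts.
stage39 [t=71, t=182] → contains → no.
stage40 [t=6, t=60] → before → counts.
stage41 [t=57, t=147] → overlaps → no.
stage42 [t=34, t=116] → overlaps → no.
stage43 [t=48, t=72] → before → counts.
stage45 [t=13, t=84] → before → counts.
Total: 6.

6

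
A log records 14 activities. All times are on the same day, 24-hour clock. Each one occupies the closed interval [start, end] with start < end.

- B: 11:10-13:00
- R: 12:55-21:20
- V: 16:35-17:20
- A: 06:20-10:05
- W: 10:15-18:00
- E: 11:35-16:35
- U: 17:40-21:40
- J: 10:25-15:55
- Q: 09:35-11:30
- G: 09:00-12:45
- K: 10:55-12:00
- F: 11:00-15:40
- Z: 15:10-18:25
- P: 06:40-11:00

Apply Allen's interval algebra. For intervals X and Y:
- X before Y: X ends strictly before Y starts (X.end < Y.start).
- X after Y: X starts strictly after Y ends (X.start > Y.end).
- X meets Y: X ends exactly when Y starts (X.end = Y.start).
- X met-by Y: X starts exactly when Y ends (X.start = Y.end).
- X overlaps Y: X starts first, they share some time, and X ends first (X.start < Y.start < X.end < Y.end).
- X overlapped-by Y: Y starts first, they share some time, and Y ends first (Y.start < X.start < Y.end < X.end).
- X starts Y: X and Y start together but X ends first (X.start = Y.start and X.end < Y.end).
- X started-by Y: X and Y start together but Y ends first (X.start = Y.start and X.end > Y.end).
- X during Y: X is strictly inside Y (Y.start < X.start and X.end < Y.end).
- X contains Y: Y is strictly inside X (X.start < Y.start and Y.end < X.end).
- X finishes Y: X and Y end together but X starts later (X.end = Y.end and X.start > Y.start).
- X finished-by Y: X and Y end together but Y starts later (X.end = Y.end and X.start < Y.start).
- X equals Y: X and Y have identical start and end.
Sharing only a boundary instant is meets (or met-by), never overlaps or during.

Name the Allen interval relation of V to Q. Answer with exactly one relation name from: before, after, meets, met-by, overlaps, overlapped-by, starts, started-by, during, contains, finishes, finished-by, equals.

V = [16:35, 17:20]; Q = [09:35, 11:30].
Compare endpoints: V.start > Q.start, V.start > Q.end, V.end > Q.start, V.end > Q.end.
That pattern is 'after'.

after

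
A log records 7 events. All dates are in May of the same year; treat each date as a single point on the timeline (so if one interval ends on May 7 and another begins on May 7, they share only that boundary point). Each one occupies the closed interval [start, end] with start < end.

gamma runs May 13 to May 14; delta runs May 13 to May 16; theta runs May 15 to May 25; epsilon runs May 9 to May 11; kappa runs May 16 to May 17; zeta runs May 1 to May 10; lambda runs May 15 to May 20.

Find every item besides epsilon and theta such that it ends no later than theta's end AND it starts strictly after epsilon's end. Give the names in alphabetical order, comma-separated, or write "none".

Conditions: its end is no later than theta's end (X.end <= May 25) AND its start is strictly after epsilon's end (X.start > May 11).
delta: end May 16 <= May 25? ✓; start May 13 > May 11? ✓ → yes.
gamma: end May 14 <= May 25? ✓; start May 13 > May 11? ✓ → yes.
kappa: end May 17 <= May 25? ✓; start May 16 > May 11? ✓ → yes.
lambda: end May 20 <= May 25? ✓; start May 15 > May 11? ✓ → yes.
zeta: end May 10 <= May 25? ✓; start May 1 > May 11? ✗ → no.
Result: delta, gamma, kappa, lambda.

delta, gamma, kappa, lambda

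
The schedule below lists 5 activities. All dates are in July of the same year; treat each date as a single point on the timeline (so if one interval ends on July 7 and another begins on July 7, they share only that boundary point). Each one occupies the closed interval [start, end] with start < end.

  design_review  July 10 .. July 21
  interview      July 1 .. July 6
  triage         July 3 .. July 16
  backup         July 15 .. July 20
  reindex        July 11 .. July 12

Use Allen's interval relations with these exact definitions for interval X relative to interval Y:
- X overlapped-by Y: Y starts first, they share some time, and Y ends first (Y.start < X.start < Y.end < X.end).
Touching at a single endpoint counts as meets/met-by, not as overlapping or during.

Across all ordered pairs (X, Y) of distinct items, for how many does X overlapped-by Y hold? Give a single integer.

Checking all 20 ordered pairs for relation 'overlapped-by'; matching pairs in alphabetical order:
(backup, triage): backup overlapped-by triage ✓
(design_review, triage): design_review overlapped-by triage ✓
(triage, interview): triage overlapped-by interview ✓
Count: 3.

3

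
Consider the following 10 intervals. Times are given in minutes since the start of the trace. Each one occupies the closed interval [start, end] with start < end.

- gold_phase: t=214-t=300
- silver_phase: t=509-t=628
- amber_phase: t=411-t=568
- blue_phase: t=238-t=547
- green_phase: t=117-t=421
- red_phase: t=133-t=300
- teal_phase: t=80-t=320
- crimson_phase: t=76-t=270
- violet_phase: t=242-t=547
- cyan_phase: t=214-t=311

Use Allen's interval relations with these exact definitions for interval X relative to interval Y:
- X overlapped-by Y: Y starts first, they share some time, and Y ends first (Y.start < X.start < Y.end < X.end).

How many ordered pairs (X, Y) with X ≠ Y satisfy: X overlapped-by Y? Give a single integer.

25

Checking all 90 ordered pairs for relation 'overlapped-by'; matching pairs in alphabetical order:
(amber_phase, blue_phase): amber_phase overlapped-by blue_phase ✓
(amber_phase, green_phase): amber_phase overlapped-by green_phase ✓
(amber_phase, violet_phase): amber_phase overlapped-by violet_phase ✓
(blue_phase, crimson_phase): blue_phase overlapped-by crimson_phase ✓
(blue_phase, cyan_phase): blue_phase overlapped-by cyan_phase ✓
(blue_phase, gold_phase): blue_phase overlapped-by gold_phase ✓
(blue_phase, green_phase): blue_phase overlapped-by green_phase ✓
(blue_phase, red_phase): blue_phase overlapped-by red_phase ✓
(blue_phase, teal_phase): blue_phase overlapped-by teal_phase ✓
(cyan_phase, crimson_phase): cyan_phase overlapped-by crimson_phase ✓
(cyan_phase, red_phase): cyan_phase overlapped-by red_phase ✓
(gold_phase, crimson_phase): gold_phase overlapped-by crimson_phase ✓
(green_phase, crimson_phase): green_phase overlapped-by crimson_phase ✓
(green_phase, teal_phase): green_phase overlapped-by teal_phase ✓
(red_phase, crimson_phase): red_phase overlapped-by crimson_phase ✓
(silver_phase, amber_phase): silver_phase overlapped-by amber_phase ✓
(silver_phase, blue_phase): silver_phase overlapped-by blue_phase ✓
(silver_phase, violet_phase): silver_phase overlapped-by violet_phase ✓
(teal_phase, crimson_phase): teal_phase overlapped-by crimson_phase ✓
(violet_phase, crimson_phase): violet_phase overlapped-by crimson_phase ✓
(violet_phase, cyan_phase): violet_phase overlapped-by cyan_phase ✓
(violet_phase, gold_phase): violet_phase overlapped-by gold_phase ✓
(violet_phase, green_phase): violet_phase overlapped-by green_phase ✓
(violet_phase, red_phase): violet_phase overlapped-by red_phase ✓
... plus 1 further pairs not listed.
Count: 25.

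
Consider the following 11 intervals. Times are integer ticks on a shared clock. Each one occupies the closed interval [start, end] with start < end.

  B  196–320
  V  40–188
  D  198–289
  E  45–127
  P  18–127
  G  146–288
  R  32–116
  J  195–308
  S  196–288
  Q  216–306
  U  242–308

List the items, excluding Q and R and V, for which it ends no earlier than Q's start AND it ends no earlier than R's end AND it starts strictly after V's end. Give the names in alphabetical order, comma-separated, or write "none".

Conditions: its end is no earlier than Q's start (X.end >= 216) AND its end is no earlier than R's end (X.end >= 116) AND its start is strictly after V's end (X.start > 188).
B: end 320 >= 216? ✓; end 320 >= 116? ✓; start 196 > 188? ✓ → yes.
D: end 289 >= 216? ✓; end 289 >= 116? ✓; start 198 > 188? ✓ → yes.
E: end 127 >= 216? ✗; end 127 >= 116? ✓; start 45 > 188? ✗ → no.
G: end 288 >= 216? ✓; end 288 >= 116? ✓; start 146 > 188? ✗ → no.
J: end 308 >= 216? ✓; end 308 >= 116? ✓; start 195 > 188? ✓ → yes.
P: end 127 >= 216? ✗; end 127 >= 116? ✓; start 18 > 188? ✗ → no.
S: end 288 >= 216? ✓; end 288 >= 116? ✓; start 196 > 188? ✓ → yes.
U: end 308 >= 216? ✓; end 308 >= 116? ✓; start 242 > 188? ✓ → yes.
Result: B, D, J, S, U.

B, D, J, S, U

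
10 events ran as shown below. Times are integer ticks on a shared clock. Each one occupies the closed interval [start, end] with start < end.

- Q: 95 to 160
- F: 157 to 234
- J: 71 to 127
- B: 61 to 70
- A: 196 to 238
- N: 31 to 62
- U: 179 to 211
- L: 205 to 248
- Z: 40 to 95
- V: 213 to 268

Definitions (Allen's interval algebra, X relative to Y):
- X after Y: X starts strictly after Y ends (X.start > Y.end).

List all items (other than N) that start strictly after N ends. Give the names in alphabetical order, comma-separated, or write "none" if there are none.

Target N = [31, 62].
A [196, 238] → after → yes.
B [61, 70] → overlapped-by → no.
F [157, 234] → after → yes.
J [71, 127] → after → yes.
L [205, 248] → after → yes.
Q [95, 160] → after → yes.
U [179, 211] → after → yes.
V [213, 268] → after → yes.
Z [40, 95] → overlapped-by → no.
Result: A, F, J, L, Q, U, V.

A, F, J, L, Q, U, V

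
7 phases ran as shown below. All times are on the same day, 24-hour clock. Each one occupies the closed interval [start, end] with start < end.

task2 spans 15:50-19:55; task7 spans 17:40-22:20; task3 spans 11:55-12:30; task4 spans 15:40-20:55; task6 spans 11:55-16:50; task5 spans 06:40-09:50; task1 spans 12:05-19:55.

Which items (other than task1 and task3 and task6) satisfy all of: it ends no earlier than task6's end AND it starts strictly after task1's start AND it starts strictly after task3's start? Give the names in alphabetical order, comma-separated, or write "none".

Conditions: its end is no earlier than task6's end (X.end >= 16:50) AND its start is strictly after task1's start (X.start > 12:05) AND its start is strictly after task3's start (X.start > 11:55).
task2: end 19:55 >= 16:50? ✓; start 15:50 > 12:05? ✓; start 15:50 > 11:55? ✓ → yes.
task4: end 20:55 >= 16:50? ✓; start 15:40 > 12:05? ✓; start 15:40 > 11:55? ✓ → yes.
task5: end 09:50 >= 16:50? ✗; start 06:40 > 12:05? ✗; start 06:40 > 11:55? ✗ → no.
task7: end 22:20 >= 16:50? ✓; start 17:40 > 12:05? ✓; start 17:40 > 11:55? ✓ → yes.
Result: task2, task4, task7.

task2, task4, task7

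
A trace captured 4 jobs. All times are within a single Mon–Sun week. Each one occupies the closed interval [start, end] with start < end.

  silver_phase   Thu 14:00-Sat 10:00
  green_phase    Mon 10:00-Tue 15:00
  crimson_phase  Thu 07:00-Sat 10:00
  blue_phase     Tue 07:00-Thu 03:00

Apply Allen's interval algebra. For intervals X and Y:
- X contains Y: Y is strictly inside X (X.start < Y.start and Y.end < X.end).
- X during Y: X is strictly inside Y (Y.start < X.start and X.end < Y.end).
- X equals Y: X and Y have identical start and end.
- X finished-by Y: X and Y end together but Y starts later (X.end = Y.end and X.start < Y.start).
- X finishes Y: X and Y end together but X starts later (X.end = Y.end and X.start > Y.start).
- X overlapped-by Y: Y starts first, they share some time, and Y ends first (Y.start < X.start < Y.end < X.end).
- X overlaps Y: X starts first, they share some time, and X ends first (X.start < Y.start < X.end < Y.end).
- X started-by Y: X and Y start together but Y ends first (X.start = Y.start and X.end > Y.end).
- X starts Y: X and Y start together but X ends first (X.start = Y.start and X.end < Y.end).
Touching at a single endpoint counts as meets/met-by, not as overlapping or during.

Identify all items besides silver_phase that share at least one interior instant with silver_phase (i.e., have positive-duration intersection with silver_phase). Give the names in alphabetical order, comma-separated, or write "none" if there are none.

crimson_phase

Target silver_phase = [Thu 14:00, Sat 10:00].
blue_phase [Tue 07:00, Thu 03:00] → before → no.
crimson_phase [Thu 07:00, Sat 10:00] → finished-by → yes.
green_phase [Mon 10:00, Tue 15:00] → before → no.
Result: crimson_phase.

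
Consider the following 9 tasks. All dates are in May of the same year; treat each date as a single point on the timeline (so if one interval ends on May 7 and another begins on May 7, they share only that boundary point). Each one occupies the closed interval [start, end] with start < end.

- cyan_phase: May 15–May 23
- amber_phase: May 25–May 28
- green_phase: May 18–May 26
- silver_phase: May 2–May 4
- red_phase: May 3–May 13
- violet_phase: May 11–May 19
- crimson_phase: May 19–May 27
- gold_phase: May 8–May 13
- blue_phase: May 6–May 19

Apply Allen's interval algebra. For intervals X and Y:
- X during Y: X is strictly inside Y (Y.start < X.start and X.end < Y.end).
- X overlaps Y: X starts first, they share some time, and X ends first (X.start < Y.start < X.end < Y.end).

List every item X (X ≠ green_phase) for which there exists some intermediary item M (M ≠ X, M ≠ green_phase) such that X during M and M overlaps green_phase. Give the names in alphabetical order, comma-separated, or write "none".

gold_phase

Target green_phase = [May 18, May 26].
Intermediaries M with M overlaps green_phase: blue_phase, cyan_phase, violet_phase.
Via blue_phase — items with X during blue_phase: gold_phase.
Via cyan_phase — items with X during cyan_phase: none.
Via violet_phase — items with X during violet_phase: none.
Union: gold_phase.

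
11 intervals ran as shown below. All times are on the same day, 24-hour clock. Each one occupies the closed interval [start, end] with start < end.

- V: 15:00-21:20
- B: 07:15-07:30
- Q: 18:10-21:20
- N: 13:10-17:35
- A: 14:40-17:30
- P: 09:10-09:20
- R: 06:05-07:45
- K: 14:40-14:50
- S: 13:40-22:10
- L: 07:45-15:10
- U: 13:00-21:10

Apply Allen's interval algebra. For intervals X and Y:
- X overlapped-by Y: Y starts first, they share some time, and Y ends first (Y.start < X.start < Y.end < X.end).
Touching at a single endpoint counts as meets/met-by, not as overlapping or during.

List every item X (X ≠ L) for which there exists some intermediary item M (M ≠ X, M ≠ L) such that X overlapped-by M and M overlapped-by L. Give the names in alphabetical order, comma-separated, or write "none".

Q, S, V

Target L = [07:45, 15:10].
Intermediaries M with M overlapped-by L: A, N, S, U, V.
Via A — items with X overlapped-by A: V.
Via N — items with X overlapped-by N: S, V.
Via S — items with X overlapped-by S: none.
Via U — items with X overlapped-by U: Q, S, V.
Via V — items with X overlapped-by V: none.
Union: Q, S, V.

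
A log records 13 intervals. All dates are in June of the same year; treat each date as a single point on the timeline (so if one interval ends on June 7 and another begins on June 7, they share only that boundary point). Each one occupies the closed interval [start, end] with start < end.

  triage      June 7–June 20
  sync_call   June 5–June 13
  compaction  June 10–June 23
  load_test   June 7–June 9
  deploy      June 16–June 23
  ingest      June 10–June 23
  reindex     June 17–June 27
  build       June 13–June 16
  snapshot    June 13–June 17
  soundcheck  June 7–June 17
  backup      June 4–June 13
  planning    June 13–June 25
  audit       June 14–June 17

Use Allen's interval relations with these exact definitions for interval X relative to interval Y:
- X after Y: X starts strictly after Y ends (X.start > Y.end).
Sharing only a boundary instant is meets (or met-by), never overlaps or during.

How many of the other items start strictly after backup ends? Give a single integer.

3

Target backup = [June 4, June 13].
audit [June 14, June 17] → after → counts.
build [June 13, June 16] → met-by → no.
compaction [June 10, June 23] → overlapped-by → no.
deploy [June 16, June 23] → after → counts.
ingest [June 10, June 23] → overlapped-by → no.
load_test [June 7, June 9] → during → no.
planning [June 13, June 25] → met-by → no.
reindex [June 17, June 27] → after → counts.
snapshot [June 13, June 17] → met-by → no.
soundcheck [June 7, June 17] → overlapped-by → no.
sync_call [June 5, June 13] → finishes → no.
triage [June 7, June 20] → overlapped-by → no.
Total: 3.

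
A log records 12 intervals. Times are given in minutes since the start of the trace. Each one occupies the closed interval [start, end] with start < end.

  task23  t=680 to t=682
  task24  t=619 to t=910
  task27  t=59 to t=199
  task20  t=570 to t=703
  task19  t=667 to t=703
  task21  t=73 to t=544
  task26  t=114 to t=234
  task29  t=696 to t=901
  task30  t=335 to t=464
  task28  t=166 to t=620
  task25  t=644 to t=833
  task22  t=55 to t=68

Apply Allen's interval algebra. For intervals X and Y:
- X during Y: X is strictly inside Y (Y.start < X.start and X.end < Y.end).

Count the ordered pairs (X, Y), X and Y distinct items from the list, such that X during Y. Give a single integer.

11

Checking all 132 ordered pairs for relation 'during'; matching pairs in alphabetical order:
(task19, task24): task19 during task24 ✓
(task19, task25): task19 during task25 ✓
(task23, task19): task23 during task19 ✓
(task23, task20): task23 during task20 ✓
(task23, task24): task23 during task24 ✓
(task23, task25): task23 during task25 ✓
(task25, task24): task25 during task24 ✓
(task26, task21): task26 during task21 ✓
(task29, task24): task29 during task24 ✓
(task30, task21): task30 during task21 ✓
(task30, task28): task30 during task28 ✓
Count: 11.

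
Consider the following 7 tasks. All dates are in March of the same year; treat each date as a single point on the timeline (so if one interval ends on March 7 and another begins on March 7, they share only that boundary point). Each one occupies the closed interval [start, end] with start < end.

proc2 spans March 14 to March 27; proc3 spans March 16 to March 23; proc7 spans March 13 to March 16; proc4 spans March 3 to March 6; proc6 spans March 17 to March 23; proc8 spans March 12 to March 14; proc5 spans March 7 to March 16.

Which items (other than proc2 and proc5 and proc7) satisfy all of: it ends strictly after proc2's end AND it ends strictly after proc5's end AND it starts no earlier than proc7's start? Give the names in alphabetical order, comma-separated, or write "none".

none

Conditions: its end is strictly after proc2's end (X.end > March 27) AND its end is strictly after proc5's end (X.end > March 16) AND its start is no earlier than proc7's start (X.start >= March 13).
proc3: end March 23 > March 27? ✗; end March 23 > March 16? ✓; start March 16 >= March 13? ✓ → no.
proc4: end March 6 > March 27? ✗; end March 6 > March 16? ✗; start March 3 >= March 13? ✗ → no.
proc6: end March 23 > March 27? ✗; end March 23 > March 16? ✓; start March 17 >= March 13? ✓ → no.
proc8: end March 14 > March 27? ✗; end March 14 > March 16? ✗; start March 12 >= March 13? ✗ → no.
Result: none.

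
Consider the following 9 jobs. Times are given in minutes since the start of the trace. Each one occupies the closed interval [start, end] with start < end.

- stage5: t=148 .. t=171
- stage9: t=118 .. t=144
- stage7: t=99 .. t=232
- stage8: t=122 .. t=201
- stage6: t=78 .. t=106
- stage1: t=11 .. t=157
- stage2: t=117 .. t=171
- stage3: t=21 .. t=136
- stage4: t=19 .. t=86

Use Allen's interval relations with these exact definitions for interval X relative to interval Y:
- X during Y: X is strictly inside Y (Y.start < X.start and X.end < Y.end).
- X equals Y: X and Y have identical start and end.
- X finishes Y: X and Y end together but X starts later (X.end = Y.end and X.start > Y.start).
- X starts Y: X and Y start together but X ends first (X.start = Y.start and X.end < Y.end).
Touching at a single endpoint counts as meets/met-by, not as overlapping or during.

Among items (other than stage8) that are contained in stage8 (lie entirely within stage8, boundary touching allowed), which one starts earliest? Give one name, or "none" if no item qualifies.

stage5

Target stage8 = [t=122, t=201].
stage1 [t=11, t=157] → overlaps → excluded.
stage2 [t=117, t=171] → overlaps → excluded.
stage3 [t=21, t=136] → overlaps → excluded.
stage4 [t=19, t=86] → before → excluded.
stage5 [t=148, t=171] → during → candidate.
stage6 [t=78, t=106] → before → excluded.
stage7 [t=99, t=232] → contains → excluded.
stage9 [t=118, t=144] → overlaps → excluded.
Among candidates, earliest start is t=148 → stage5.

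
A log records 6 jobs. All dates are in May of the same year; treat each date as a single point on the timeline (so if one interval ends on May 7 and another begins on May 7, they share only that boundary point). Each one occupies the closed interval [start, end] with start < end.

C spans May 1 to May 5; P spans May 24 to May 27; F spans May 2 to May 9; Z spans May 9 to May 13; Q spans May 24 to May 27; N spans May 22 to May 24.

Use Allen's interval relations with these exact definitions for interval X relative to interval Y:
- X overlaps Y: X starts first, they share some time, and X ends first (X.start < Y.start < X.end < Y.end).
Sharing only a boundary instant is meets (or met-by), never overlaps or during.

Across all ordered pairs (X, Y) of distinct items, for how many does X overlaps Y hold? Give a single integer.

Checking all 30 ordered pairs for relation 'overlaps'; matching pairs in alphabetical order:
(C, F): C overlaps F ✓
Count: 1.

1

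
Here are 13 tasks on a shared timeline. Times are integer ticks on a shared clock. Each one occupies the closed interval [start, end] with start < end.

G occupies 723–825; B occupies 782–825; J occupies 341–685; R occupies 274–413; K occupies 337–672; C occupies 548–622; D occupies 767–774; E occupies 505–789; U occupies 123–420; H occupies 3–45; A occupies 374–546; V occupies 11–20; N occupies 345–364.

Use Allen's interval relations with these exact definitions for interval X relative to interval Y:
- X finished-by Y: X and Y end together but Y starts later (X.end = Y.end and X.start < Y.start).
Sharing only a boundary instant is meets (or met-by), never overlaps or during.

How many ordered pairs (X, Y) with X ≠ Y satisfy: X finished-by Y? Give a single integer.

Checking all 156 ordered pairs for relation 'finished-by'; matching pairs in alphabetical order:
(G, B): G finished-by B ✓
Count: 1.

1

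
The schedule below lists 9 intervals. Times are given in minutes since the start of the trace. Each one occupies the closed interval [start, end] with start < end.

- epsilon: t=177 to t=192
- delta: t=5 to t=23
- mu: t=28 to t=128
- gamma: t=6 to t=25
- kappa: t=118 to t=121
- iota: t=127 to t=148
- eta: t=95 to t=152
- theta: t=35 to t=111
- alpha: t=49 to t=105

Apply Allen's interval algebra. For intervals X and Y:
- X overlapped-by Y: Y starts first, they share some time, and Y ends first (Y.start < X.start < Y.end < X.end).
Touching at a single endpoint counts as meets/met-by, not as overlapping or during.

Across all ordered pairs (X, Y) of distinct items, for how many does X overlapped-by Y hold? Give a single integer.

Checking all 72 ordered pairs for relation 'overlapped-by'; matching pairs in alphabetical order:
(eta, alpha): eta overlapped-by alpha ✓
(eta, mu): eta overlapped-by mu ✓
(eta, theta): eta overlapped-by theta ✓
(gamma, delta): gamma overlapped-by delta ✓
(iota, mu): iota overlapped-by mu ✓
Count: 5.

5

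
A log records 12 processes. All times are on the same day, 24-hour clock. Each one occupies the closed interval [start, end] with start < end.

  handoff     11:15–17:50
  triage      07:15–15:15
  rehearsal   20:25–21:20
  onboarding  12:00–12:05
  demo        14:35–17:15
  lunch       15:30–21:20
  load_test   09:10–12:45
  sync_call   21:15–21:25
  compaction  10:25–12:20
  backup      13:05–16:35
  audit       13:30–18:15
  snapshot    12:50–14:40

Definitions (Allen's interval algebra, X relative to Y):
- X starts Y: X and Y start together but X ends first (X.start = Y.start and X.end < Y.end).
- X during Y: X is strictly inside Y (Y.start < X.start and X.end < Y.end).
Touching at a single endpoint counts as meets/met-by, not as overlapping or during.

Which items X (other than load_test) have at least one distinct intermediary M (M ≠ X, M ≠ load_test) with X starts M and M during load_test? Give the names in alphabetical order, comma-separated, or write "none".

Target load_test = [09:10, 12:45].
Intermediaries M with M during load_test: compaction, onboarding.
Via compaction — items with X starts compaction: none.
Via onboarding — items with X starts onboarding: none.
Union: none.

none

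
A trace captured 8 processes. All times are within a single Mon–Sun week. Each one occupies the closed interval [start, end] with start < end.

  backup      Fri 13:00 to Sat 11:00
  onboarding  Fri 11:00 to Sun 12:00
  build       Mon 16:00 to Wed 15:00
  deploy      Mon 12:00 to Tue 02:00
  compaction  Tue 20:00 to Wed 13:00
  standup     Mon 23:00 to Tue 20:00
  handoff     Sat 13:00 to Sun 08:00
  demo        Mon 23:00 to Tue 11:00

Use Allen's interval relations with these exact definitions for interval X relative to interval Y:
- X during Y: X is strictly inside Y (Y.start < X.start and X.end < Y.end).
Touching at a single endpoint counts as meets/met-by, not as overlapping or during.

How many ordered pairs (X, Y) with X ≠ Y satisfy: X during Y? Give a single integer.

5

Checking all 56 ordered pairs for relation 'during'; matching pairs in alphabetical order:
(backup, onboarding): backup during onboarding ✓
(compaction, build): compaction during build ✓
(demo, build): demo during build ✓
(handoff, onboarding): handoff during onboarding ✓
(standup, build): standup during build ✓
Count: 5.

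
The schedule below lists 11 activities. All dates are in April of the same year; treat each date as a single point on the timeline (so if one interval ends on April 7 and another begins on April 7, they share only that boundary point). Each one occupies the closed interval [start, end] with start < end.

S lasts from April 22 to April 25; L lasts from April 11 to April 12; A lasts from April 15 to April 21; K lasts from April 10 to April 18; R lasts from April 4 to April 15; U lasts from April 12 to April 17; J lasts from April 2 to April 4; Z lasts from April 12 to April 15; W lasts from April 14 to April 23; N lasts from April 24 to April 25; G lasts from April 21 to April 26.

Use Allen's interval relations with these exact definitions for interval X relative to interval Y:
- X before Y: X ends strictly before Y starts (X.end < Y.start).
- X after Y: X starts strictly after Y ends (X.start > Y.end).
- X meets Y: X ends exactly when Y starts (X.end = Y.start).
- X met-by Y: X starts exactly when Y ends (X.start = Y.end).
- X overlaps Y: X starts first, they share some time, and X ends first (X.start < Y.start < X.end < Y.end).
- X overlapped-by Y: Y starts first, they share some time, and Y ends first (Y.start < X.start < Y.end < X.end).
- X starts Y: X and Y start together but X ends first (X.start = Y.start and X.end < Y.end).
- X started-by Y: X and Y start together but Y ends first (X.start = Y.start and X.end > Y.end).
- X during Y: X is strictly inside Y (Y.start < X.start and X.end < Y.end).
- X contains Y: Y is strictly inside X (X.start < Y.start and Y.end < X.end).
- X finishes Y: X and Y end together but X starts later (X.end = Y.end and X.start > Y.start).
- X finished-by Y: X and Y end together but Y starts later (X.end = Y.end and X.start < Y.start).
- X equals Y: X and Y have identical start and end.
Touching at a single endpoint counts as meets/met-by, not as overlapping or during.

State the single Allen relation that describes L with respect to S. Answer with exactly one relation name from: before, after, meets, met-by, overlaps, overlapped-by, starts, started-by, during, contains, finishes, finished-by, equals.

before

L = [April 11, April 12]; S = [April 22, April 25].
Compare endpoints: L.start < S.start, L.start < S.end, L.end < S.start, L.end < S.end.
That pattern is 'before'.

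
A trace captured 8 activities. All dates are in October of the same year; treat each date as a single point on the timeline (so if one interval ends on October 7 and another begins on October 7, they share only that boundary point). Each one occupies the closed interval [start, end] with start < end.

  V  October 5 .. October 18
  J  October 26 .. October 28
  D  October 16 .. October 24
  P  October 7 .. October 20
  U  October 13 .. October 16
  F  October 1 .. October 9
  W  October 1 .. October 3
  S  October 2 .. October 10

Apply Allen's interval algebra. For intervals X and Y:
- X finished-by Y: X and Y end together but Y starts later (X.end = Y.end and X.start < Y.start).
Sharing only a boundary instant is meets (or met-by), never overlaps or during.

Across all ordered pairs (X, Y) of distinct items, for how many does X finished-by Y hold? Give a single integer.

Checking all 56 ordered pairs for relation 'finished-by'; matching pairs in alphabetical order:
No pair satisfies it.
Count: 0.

0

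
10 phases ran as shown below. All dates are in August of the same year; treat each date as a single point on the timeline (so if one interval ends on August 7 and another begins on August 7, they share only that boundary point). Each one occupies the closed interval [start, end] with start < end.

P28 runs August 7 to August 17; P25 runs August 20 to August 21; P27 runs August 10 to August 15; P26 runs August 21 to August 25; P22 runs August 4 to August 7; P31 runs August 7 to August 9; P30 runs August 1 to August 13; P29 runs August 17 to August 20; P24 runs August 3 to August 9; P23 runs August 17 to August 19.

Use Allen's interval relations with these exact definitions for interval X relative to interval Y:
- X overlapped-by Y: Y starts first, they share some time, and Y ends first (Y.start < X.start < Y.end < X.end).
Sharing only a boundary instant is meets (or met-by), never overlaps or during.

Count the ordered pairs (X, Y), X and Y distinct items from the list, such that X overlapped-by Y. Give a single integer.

3

Checking all 90 ordered pairs for relation 'overlapped-by'; matching pairs in alphabetical order:
(P27, P30): P27 overlapped-by P30 ✓
(P28, P24): P28 overlapped-by P24 ✓
(P28, P30): P28 overlapped-by P30 ✓
Count: 3.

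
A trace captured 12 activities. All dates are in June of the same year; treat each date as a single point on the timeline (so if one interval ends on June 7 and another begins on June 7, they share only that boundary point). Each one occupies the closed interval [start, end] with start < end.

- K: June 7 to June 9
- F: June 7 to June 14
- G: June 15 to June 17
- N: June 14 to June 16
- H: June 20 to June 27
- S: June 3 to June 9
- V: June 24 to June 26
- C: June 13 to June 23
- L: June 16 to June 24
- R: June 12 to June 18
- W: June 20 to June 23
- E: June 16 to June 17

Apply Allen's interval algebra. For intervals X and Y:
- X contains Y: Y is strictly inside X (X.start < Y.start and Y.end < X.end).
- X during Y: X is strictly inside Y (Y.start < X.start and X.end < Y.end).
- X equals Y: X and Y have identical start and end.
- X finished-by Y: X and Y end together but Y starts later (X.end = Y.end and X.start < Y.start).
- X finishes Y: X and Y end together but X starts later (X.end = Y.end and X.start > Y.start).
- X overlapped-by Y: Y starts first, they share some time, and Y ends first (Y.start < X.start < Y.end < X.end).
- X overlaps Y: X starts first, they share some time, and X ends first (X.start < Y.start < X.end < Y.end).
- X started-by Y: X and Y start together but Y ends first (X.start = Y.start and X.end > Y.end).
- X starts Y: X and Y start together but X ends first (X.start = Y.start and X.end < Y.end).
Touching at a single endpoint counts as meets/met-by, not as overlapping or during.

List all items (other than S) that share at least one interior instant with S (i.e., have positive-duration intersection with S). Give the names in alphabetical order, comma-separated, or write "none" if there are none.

Target S = [June 3, June 9].
C [June 13, June 23] → after → no.
E [June 16, June 17] → after → no.
F [June 7, June 14] → overlapped-by → yes.
G [June 15, June 17] → after → no.
H [June 20, June 27] → after → no.
K [June 7, June 9] → finishes → yes.
L [June 16, June 24] → after → no.
N [June 14, June 16] → after → no.
R [June 12, June 18] → after → no.
V [June 24, June 26] → after → no.
W [June 20, June 23] → after → no.
Result: F, K.

F, K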